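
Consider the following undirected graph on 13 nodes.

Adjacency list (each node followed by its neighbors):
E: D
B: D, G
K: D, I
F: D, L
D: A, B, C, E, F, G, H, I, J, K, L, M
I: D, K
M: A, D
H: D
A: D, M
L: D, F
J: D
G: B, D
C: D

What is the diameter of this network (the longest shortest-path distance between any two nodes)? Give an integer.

2

Eccentricity of each node (its greatest distance to any other): A:2, B:2, C:2, D:1, E:2, F:2, G:2, H:2, I:2, J:2, K:2, L:2, M:2.
The maximum eccentricity is 2, realized for instance by the pair F–K via F – D – K. So the diameter is 2.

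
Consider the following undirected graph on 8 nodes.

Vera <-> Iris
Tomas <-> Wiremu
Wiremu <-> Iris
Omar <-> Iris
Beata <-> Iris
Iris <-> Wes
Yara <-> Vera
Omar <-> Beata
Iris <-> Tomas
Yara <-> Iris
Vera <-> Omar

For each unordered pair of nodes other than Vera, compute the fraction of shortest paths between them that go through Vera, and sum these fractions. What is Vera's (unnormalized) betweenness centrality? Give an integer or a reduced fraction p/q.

1/2

Pairs whose geodesics pass through Vera — Omar–Yara: 1/2.
All other pairs contribute 0.
Summing the contributions gives betweenness(Vera) = 1/2.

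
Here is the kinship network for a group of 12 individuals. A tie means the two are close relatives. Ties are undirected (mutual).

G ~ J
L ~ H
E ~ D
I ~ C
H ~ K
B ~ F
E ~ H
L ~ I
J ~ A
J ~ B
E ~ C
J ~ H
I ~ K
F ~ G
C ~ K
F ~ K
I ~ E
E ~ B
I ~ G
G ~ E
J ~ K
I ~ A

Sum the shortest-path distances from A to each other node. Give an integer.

Distances from A: B:2, C:2, D:3, E:2, F:3, G:2, H:2, I:1, J:1, K:2, L:2.
Sum = 2 + 2 + 3 + 2 + 3 + 2 + 2 + 1 + 1 + 2 + 2 = 22.

22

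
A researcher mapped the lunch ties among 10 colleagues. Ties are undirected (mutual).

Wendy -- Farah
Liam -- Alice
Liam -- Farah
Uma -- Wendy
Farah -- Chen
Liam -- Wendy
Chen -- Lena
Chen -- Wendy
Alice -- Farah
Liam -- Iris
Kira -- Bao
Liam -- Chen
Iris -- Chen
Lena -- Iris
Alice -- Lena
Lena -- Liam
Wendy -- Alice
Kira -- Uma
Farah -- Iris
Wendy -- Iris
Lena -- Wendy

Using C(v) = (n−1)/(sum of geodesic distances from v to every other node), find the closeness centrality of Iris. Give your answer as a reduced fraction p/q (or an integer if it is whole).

Distances from Iris: Alice:2, Bao:4, Chen:1, Farah:1, Kira:3, Lena:1, Liam:1, Uma:2, Wendy:1. Sum = 16.
n = 10, so closeness = 9/16.

9/16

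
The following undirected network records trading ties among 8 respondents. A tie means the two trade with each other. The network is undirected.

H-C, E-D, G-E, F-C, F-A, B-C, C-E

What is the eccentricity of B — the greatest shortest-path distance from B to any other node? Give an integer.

Distances from B: A:3, C:1, D:3, E:2, F:2, G:3, H:2.
The largest is 3 (to D, G, and A), so the eccentricity of B is 3.

3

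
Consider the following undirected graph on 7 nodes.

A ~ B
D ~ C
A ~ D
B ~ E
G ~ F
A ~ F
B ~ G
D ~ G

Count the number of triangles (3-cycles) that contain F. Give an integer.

F's neighbors are A and G, but none of them are tied to each other, so no triangle contains F.

0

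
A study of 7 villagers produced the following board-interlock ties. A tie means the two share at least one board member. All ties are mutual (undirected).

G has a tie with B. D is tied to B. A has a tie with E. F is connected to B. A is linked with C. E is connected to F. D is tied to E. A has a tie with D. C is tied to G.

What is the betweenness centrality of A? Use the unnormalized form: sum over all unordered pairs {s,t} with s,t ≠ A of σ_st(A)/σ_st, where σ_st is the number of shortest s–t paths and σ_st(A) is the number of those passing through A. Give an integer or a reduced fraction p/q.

17/6

Pairs whose geodesics pass through A — D–C: 1; E–G: 1/3; E–C: 1; F–C: 1/2.
All other pairs contribute 0.
Summing the contributions gives betweenness(A) = 17/6.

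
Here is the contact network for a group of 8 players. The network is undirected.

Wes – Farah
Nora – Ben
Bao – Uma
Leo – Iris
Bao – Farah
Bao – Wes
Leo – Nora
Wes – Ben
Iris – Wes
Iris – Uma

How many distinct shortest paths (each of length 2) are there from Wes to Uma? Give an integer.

2

The shortest distance is 2. The length-2 paths are: Wes–Iris–Uma; Wes–Bao–Uma.
That gives 2 distinct shortest paths.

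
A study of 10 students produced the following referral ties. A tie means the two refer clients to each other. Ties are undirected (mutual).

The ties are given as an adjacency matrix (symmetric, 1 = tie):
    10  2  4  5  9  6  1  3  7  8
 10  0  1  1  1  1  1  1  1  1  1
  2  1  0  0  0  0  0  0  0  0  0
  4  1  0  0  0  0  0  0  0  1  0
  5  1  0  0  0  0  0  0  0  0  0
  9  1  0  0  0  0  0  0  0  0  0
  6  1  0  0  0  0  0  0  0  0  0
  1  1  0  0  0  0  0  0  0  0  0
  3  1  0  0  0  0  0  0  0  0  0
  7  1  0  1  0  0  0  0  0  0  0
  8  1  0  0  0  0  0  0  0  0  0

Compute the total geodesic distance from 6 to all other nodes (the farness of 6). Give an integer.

Distances from 6: 1:2, 2:2, 3:2, 4:2, 5:2, 7:2, 8:2, 9:2, 10:1.
Sum = 2 + 2 + 2 + 2 + 2 + 2 + 2 + 2 + 1 = 17.

17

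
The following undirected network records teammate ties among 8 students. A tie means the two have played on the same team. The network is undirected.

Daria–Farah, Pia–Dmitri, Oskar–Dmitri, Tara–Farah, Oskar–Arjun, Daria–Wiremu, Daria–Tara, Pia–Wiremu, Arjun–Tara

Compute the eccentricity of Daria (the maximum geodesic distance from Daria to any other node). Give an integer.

3

Distances from Daria: Arjun:2, Dmitri:3, Farah:1, Oskar:3, Pia:2, Tara:1, Wiremu:1.
The largest is 3 (to Oskar and Dmitri), so the eccentricity of Daria is 3.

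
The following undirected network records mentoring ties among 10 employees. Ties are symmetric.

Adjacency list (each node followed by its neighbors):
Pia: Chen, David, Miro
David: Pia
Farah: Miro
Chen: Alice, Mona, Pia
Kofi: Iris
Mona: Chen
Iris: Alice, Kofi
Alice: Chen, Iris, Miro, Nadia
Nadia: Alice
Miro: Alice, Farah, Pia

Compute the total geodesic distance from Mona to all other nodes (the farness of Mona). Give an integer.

25

Distances from Mona: Alice:2, Chen:1, David:3, Farah:4, Iris:3, Kofi:4, Miro:3, Nadia:3, Pia:2.
Sum = 2 + 1 + 3 + 4 + 3 + 4 + 3 + 3 + 2 = 25.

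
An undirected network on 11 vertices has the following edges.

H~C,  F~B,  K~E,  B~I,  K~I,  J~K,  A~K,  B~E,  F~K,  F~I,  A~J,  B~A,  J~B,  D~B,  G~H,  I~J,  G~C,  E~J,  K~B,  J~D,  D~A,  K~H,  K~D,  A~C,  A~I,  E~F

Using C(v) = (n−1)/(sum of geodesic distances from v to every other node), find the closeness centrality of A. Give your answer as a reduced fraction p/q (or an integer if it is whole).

5/7

Distances from A: B:1, C:1, D:1, E:2, F:2, G:2, H:2, I:1, J:1, K:1. Sum = 14.
n = 11, so closeness = 10/14 = 5/7.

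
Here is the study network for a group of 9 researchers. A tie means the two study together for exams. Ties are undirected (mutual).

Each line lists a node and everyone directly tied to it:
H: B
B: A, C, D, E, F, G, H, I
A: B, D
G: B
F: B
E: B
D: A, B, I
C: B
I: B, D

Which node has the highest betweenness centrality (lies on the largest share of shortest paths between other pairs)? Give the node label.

Unnormalized betweenness of each node: A:0, B:51/2, C:0, D:1/2, E:0, F:0, G:0, H:0, I:0.
B has the largest value, 51/2, making it the main broker — the node through which the most shortest paths run.

B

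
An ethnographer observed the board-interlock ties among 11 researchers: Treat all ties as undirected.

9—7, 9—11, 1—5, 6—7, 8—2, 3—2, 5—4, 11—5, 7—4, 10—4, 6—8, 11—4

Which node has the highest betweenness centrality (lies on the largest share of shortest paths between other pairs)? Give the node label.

Unnormalized betweenness of each node: 1:0, 2:9, 3:0, 4:43/2, 5:9, 6:21, 7:25, 8:16, 9:5/2, 10:0, 11:3.
7 has the largest value, 25, making it the main broker — the node through which the most shortest paths run.

7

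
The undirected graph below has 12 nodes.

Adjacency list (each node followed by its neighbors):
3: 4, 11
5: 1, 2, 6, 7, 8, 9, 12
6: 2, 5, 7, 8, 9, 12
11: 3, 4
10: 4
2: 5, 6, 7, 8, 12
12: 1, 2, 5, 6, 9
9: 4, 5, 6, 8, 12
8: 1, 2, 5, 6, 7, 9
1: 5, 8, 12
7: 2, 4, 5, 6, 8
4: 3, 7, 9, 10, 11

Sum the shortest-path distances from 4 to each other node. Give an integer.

18

Distances from 4: 1:3, 2:2, 3:1, 5:2, 6:2, 7:1, 8:2, 9:1, 10:1, 11:1, 12:2.
Sum = 3 + 2 + 1 + 2 + 2 + 1 + 2 + 1 + 1 + 1 + 2 = 18.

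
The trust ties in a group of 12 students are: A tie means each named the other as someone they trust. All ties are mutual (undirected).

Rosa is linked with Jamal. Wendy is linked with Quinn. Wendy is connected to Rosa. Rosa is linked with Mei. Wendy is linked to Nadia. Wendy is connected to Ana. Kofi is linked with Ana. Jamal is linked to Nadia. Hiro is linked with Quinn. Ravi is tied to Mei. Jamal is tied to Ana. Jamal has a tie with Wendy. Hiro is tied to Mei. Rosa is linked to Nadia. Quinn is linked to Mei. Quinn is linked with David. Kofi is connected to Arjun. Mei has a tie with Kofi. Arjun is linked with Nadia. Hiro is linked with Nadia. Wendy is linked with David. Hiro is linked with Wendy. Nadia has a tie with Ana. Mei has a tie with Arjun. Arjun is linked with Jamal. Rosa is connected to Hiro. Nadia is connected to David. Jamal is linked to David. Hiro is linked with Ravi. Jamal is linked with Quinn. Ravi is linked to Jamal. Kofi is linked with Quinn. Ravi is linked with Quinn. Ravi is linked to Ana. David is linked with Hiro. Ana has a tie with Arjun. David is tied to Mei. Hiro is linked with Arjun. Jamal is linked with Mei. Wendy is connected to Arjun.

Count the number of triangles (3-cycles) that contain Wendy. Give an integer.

17

Wendy's neighbors: Ana, Arjun, David, Hiro, Jamal, Nadia, Quinn, and Rosa.
Neighbor pairs that are themselves tied: Wendy–Ana–Arjun; Wendy–Ana–Jamal; Wendy–Ana–Nadia; Wendy–Arjun–Hiro; Wendy–Arjun–Jamal; Wendy–Arjun–Nadia; Wendy–David–Hiro; Wendy–David–Jamal; Wendy–David–Nadia; Wendy–David–Quinn; Wendy–Hiro–Nadia; Wendy–Hiro–Quinn; Wendy–Hiro–Rosa; Wendy–Jamal–Nadia; Wendy–Jamal–Quinn; Wendy–Jamal–Rosa; Wendy–Nadia–Rosa. Each forms one triangle with Wendy, for 17 in total.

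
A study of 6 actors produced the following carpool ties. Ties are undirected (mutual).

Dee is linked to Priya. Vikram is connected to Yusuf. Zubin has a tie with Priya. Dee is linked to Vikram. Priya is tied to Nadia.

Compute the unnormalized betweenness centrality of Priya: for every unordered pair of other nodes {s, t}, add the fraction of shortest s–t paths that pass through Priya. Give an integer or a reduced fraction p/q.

7

Pairs whose geodesics pass through Priya — Dee–Nadia: 1; Dee–Zubin: 1; Nadia–Zubin: 1; Nadia–Vikram: 1; Nadia–Yusuf: 1; Zubin–Vikram: 1; Zubin–Yusuf: 1.
All other pairs contribute 0.
Summing the contributions gives betweenness(Priya) = 7.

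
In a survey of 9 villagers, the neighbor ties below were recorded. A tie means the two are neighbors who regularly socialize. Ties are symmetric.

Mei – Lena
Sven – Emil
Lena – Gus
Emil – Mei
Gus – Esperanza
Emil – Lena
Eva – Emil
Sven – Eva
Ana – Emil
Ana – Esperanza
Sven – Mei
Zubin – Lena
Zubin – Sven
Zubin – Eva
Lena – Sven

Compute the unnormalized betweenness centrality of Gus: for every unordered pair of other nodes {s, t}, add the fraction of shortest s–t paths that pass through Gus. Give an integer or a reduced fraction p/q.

Pairs whose geodesics pass through Gus — Esperanza–Sven: 1/2; Esperanza–Lena: 1; Esperanza–Mei: 1/2; Esperanza–Zubin: 1.
All other pairs contribute 0.
Summing the contributions gives betweenness(Gus) = 3.

3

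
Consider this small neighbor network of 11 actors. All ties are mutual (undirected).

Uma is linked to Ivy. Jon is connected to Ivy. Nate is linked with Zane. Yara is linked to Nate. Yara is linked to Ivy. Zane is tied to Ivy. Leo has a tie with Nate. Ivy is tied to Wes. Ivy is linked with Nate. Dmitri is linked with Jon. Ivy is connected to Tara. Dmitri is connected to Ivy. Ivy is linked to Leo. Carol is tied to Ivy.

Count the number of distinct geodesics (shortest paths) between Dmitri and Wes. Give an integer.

The shortest distance is 2, and the only length-2 path is Dmitri–Ivy–Wes. So there is exactly 1 shortest path.

1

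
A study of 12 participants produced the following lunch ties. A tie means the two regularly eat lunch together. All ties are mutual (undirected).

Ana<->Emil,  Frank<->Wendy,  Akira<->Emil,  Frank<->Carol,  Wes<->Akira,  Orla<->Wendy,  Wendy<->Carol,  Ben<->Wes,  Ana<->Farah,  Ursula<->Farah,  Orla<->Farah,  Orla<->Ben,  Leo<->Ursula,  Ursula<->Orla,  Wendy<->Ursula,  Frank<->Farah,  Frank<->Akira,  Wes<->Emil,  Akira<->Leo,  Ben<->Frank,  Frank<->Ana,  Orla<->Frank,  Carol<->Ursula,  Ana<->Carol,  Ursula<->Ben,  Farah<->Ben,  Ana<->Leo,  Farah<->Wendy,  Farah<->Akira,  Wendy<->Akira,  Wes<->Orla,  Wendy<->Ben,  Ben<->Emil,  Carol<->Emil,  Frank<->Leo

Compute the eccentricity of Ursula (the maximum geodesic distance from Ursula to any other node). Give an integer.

Distances from Ursula: Akira:2, Ana:2, Ben:1, Carol:1, Emil:2, Farah:1, Frank:2, Leo:1, Orla:1, Wendy:1, Wes:2.
The largest is 2 (to Emil, Ana, Frank, Akira, and Wes), so the eccentricity of Ursula is 2.

2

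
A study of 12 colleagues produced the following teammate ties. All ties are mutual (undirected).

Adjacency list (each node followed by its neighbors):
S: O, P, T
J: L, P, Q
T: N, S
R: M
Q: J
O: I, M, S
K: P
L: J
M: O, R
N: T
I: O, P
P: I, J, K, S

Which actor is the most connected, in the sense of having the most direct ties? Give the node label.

P

Degrees — I:2, J:3, K:1, L:1, M:2, N:1, O:3, P:4, Q:1, R:1, S:3, T:2.
The maximum is 4, attained only by P.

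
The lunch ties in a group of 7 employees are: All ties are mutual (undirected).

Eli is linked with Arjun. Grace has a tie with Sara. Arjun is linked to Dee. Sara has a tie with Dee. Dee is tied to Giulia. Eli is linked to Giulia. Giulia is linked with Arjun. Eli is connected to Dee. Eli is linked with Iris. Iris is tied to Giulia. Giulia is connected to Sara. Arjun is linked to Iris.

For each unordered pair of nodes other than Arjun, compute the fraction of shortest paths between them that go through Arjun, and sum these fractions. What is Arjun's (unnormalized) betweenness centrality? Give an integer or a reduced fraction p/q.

Pairs whose geodesics pass through Arjun — Iris–Dee: 1/3.
All other pairs contribute 0.
Summing the contributions gives betweenness(Arjun) = 1/3.

1/3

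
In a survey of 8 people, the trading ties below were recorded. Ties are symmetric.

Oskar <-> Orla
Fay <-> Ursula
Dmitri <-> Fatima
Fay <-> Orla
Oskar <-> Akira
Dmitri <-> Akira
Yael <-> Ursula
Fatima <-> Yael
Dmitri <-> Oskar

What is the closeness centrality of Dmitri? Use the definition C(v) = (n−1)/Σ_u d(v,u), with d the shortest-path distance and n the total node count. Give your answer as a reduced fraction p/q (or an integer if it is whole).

7/13

Distances from Dmitri: Akira:1, Fatima:1, Fay:3, Orla:2, Oskar:1, Ursula:3, Yael:2. Sum = 13.
n = 8, so closeness = 7/13.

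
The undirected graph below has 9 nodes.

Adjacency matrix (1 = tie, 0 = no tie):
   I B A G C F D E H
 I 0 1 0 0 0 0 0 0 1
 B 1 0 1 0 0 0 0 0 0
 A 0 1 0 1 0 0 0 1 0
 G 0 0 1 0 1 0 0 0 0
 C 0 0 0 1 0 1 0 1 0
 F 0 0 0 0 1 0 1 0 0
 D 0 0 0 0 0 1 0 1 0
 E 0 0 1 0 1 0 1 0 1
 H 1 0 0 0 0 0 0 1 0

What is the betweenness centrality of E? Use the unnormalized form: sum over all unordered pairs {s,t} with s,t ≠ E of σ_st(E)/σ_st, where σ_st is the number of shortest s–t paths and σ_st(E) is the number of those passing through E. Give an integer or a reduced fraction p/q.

27/2

Pairs whose geodesics pass through E — I–C: 1; I–F: 2/2; I–D: 1; B–C: 1/2; B–F: 2/3; B–D: 1; A–C: 1/2; A–F: 2/3; A–D: 1; A–H: 1; G–D: 2/3; G–H: 2/2; C–D: 1/2; C–H: 1 … (+2 more pairs).
All other pairs contribute 0.
Summing the contributions gives betweenness(E) = 27/2.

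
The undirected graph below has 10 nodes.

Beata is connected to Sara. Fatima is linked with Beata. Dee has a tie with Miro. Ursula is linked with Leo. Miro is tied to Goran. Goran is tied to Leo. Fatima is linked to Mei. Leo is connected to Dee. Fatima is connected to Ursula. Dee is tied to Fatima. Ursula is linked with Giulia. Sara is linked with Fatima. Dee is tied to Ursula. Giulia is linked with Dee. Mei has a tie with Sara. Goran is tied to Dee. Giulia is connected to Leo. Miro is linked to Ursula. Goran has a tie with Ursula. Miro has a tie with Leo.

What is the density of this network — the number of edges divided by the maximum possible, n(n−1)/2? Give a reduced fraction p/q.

4/9

There are 20 edges and 10 nodes, so the maximum possible is C(10,2) = 45.
Density = 20/45 = 4/9.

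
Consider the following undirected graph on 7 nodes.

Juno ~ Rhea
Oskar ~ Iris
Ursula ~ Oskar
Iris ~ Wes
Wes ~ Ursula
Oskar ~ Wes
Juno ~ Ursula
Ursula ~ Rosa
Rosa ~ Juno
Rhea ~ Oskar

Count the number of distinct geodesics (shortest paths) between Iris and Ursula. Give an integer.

The shortest distance is 2. The length-2 paths are: Iris–Wes–Ursula; Iris–Oskar–Ursula.
That gives 2 distinct shortest paths.

2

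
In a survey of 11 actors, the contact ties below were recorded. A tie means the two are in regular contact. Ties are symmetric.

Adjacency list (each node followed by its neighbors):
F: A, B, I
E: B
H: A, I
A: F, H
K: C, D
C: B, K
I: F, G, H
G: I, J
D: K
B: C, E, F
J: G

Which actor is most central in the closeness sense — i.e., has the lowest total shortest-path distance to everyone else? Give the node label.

F

Farness (sum of distances to all others) for each node — A:28, B:22, C:27, D:43, E:31, F:21, G:31, H:31, I:24, J:40, K:34.
The smallest farness is 21, for F, so F has the highest closeness.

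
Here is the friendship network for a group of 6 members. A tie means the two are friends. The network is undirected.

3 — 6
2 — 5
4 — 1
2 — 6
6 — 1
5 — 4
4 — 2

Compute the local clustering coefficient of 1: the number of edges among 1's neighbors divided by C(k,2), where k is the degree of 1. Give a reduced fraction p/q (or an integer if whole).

1's neighbors: 4 and 6 (k = 2).
Possible neighbor pairs: C(2,2) = 1. Edges among them: none → e = 0.
Clustering(1) = 0/1.

0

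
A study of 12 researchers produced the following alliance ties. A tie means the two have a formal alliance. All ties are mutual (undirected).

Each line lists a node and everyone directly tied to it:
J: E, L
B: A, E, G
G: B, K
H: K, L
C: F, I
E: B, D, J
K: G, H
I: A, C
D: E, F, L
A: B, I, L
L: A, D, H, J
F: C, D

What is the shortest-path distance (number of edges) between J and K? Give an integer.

One shortest route is J – L – H – K, which uses 3 edges, and at distance 2 from J we only reach {A, B, D, H}, which does not include K. So d(J,K) = 3.

3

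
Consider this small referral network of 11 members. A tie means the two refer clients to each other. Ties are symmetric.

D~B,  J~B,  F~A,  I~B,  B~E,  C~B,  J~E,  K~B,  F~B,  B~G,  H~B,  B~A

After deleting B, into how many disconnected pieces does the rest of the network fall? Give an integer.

8

Without B, the remaining ties split the others into: {E, J}; {A, F}; {G}; {I}; {H}; {C}; {D}; {K}.
That's 8 separate components.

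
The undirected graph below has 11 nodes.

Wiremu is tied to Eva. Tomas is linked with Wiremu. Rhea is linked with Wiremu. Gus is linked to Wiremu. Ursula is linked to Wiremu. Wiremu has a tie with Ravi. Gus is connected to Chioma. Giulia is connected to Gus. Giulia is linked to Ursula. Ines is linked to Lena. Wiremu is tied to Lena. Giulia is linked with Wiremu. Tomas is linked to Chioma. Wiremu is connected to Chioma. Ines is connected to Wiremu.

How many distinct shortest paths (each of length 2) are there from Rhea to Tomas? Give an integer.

1

The shortest distance is 2, and the only length-2 path is Rhea–Wiremu–Tomas. So there is exactly 1 shortest path.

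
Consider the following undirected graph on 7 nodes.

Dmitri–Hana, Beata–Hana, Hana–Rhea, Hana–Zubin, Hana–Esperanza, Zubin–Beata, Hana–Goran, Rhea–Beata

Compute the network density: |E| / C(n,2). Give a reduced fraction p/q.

8/21

There are 8 edges and 7 nodes, so the maximum possible is C(7,2) = 21.
Density = 8/21.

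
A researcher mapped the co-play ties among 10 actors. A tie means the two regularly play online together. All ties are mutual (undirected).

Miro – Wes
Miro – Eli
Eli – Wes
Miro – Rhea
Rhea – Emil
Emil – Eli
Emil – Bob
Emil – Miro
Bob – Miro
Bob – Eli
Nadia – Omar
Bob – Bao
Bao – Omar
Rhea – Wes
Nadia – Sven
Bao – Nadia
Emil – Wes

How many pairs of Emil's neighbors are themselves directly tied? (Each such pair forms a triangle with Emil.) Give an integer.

7

Emil's neighbors: Bob, Eli, Miro, Rhea, and Wes.
Neighbor pairs that are themselves tied: Emil–Bob–Eli; Emil–Bob–Miro; Emil–Eli–Miro; Emil–Eli–Wes; Emil–Miro–Rhea; Emil–Miro–Wes; Emil–Rhea–Wes. Each forms one triangle with Emil, for 7 in total.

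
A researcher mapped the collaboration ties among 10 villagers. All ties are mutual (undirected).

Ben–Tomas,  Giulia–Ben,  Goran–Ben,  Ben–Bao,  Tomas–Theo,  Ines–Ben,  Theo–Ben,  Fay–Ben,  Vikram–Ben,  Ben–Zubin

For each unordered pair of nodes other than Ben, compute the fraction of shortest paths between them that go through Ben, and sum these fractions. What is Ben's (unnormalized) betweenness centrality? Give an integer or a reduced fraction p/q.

35

Pairs whose geodesics pass through Ben — Giulia–Goran: 1; Giulia–Ines: 1; Giulia–Bao: 1; Giulia–Theo: 1; Giulia–Vikram: 1; Giulia–Fay: 1; Giulia–Tomas: 1; Giulia–Zubin: 1; Goran–Ines: 1; Goran–Bao: 1; Goran–Theo: 1; Goran–Vikram: 1; Goran–Fay: 1; Goran–Tomas: 1 … (+21 more pairs).
All other pairs contribute 0.
Summing the contributions gives betweenness(Ben) = 35.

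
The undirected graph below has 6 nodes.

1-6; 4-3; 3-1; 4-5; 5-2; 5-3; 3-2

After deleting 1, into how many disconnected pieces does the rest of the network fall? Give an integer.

2

Without 1, the remaining ties split the others into: {6}; {2, 3, 4, 5}.
That's 2 separate components.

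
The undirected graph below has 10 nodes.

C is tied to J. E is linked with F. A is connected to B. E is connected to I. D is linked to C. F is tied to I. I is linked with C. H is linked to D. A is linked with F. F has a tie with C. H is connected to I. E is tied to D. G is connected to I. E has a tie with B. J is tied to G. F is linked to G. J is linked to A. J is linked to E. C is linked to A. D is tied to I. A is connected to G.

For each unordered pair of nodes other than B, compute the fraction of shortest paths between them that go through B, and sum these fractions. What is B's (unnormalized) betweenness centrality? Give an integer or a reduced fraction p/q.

1/3

Pairs whose geodesics pass through B — A–E: 1/3.
All other pairs contribute 0.
Summing the contributions gives betweenness(B) = 1/3.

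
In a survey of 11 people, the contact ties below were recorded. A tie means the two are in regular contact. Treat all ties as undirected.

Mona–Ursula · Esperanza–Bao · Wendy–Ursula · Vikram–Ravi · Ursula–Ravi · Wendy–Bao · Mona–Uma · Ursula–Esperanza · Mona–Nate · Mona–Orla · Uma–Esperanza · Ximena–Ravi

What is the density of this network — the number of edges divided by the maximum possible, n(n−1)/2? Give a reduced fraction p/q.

12/55

There are 12 edges and 11 nodes, so the maximum possible is C(11,2) = 55.
Density = 12/55.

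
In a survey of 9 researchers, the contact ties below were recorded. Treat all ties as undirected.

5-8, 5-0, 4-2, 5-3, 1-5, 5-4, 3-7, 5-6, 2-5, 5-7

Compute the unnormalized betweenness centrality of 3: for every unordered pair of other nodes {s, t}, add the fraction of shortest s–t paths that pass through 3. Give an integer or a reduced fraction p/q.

0

No shortest path between any pair of other nodes passes through 3.
Summing the contributions gives betweenness(3) = 0.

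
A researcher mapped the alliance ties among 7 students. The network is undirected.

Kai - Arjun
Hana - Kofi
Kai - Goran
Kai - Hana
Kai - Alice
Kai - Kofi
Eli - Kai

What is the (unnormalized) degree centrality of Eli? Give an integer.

Eli is directly tied to Kai. That is 1 neighbor, so the degree of Eli is 1.

1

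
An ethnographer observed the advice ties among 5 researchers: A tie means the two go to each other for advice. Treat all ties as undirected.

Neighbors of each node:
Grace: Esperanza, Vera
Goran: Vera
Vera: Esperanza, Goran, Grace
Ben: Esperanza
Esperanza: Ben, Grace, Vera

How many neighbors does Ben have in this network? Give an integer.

1

Ben is directly tied to Esperanza. That is 1 neighbor, so the degree of Ben is 1.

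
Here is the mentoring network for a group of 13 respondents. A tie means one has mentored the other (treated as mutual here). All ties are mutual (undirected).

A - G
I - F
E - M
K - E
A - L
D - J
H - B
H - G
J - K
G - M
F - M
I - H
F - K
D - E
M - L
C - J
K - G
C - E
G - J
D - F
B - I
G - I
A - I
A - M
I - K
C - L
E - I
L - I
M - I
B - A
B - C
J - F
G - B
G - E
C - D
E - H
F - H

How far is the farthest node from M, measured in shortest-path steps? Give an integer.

2

Distances from M: A:1, B:2, C:2, D:2, E:1, F:1, G:1, H:2, I:1, J:2, K:2, L:1.
The largest is 2 (to J, H, B, K, C, and D), so the eccentricity of M is 2.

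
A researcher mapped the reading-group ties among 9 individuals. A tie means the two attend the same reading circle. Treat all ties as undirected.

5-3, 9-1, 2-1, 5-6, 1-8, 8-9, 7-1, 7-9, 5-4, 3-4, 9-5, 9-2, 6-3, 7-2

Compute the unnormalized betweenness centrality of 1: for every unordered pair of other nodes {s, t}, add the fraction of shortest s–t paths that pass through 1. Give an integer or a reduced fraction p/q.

Pairs whose geodesics pass through 1 — 8–7: 1/2; 8–2: 1/2.
All other pairs contribute 0.
Summing the contributions gives betweenness(1) = 1.

1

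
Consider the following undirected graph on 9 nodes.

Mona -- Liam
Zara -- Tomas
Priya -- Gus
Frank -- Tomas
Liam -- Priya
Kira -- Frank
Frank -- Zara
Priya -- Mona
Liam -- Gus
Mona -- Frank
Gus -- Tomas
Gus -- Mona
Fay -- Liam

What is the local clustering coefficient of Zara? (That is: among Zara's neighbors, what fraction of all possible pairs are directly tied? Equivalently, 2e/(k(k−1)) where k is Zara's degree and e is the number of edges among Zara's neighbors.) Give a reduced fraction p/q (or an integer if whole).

Zara's neighbors: Frank and Tomas (k = 2).
Possible neighbor pairs: C(2,2) = 1. Edges among them: Frank–Tomas → e = 1.
Clustering(Zara) = 1/1.

1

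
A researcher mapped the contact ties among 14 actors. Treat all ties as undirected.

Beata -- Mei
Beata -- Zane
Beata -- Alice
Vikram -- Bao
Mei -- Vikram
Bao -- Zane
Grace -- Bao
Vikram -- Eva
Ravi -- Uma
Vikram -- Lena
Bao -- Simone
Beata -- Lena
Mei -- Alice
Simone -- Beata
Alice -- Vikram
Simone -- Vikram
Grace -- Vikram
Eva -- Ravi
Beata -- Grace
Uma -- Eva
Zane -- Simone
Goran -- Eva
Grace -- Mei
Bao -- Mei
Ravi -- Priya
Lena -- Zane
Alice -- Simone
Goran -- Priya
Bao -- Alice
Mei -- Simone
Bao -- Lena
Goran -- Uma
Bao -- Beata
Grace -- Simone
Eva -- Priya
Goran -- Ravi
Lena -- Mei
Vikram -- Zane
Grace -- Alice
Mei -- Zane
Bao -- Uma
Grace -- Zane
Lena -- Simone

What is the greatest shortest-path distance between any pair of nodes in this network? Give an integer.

4

Eccentricity of each node (its greatest distance to any other): Alice:3, Bao:3, Beata:4, Eva:3, Goran:3, Grace:3, Lena:3, Mei:3, Priya:4, Ravi:3, Simone:3, Uma:2, Vikram:2, Zane:3.
The maximum eccentricity is 4, realized for instance by the pair Beata–Priya via Beata – Bao – Uma – Ravi – Priya. So the diameter is 4.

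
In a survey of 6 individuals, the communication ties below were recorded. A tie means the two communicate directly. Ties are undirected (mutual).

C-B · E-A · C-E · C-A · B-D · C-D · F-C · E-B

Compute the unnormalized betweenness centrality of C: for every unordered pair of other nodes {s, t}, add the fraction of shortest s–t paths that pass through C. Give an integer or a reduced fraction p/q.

6

Pairs whose geodesics pass through C — E–D: 1/2; E–F: 1; D–F: 1; D–A: 1; F–A: 1; F–B: 1; A–B: 1/2.
All other pairs contribute 0.
Summing the contributions gives betweenness(C) = 6.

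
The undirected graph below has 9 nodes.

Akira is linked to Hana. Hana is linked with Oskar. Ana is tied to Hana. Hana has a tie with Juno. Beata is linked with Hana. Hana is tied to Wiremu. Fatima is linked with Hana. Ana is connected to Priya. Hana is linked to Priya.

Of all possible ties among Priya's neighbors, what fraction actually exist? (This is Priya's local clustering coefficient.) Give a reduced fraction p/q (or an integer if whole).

Priya's neighbors: Ana and Hana (k = 2).
Possible neighbor pairs: C(2,2) = 1. Edges among them: Ana–Hana → e = 1.
Clustering(Priya) = 1/1.

1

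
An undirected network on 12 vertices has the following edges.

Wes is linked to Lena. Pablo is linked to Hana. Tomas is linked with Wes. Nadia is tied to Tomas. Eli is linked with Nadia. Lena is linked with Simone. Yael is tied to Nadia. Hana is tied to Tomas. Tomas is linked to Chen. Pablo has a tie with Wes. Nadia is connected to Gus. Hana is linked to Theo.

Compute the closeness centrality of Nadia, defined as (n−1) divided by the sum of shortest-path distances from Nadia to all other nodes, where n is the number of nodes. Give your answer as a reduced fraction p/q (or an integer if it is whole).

11/23

Distances from Nadia: Chen:2, Eli:1, Gus:1, Hana:2, Lena:3, Pablo:3, Simone:4, Theo:3, Tomas:1, Wes:2, Yael:1. Sum = 23.
n = 12, so closeness = 11/23.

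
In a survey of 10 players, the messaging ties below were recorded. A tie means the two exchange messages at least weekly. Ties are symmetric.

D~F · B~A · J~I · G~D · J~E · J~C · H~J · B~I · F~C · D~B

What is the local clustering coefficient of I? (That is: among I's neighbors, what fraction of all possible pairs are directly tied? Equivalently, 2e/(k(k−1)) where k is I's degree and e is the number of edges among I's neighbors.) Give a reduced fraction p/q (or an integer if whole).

I's neighbors: B and J (k = 2).
Possible neighbor pairs: C(2,2) = 1. Edges among them: none → e = 0.
Clustering(I) = 0/1.

0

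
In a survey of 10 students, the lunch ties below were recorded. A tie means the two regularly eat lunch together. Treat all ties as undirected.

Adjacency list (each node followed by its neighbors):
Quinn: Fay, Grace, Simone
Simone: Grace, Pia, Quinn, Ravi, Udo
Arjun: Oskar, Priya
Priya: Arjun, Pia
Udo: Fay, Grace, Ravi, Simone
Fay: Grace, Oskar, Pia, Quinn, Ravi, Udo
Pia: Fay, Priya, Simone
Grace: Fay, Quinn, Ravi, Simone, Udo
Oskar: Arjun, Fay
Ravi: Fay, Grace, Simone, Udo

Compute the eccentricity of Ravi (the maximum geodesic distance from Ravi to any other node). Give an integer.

3

Distances from Ravi: Arjun:3, Fay:1, Grace:1, Oskar:2, Pia:2, Priya:3, Quinn:2, Simone:1, Udo:1.
The largest is 3 (to Priya and Arjun), so the eccentricity of Ravi is 3.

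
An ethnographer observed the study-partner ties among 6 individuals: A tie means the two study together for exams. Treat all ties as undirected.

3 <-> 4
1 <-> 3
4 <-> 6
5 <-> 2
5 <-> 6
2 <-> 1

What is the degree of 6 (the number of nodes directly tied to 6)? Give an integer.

6 is directly tied to 4 and 5. That is 2 neighbors, so the degree of 6 is 2.

2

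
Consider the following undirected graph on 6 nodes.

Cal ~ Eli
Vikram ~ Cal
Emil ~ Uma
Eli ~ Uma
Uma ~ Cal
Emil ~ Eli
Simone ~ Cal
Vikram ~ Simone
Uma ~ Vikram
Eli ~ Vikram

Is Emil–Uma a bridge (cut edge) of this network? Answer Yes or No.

No

Even without that edge, Emil still reaches Uma via Emil – Eli – Uma, so the network stays connected. Not a bridge.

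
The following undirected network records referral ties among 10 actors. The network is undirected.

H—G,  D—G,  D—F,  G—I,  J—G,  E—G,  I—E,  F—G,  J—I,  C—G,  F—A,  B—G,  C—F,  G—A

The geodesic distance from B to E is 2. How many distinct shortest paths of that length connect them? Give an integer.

The shortest distance is 2, and the only length-2 path is B–G–E. So there is exactly 1 shortest path.

1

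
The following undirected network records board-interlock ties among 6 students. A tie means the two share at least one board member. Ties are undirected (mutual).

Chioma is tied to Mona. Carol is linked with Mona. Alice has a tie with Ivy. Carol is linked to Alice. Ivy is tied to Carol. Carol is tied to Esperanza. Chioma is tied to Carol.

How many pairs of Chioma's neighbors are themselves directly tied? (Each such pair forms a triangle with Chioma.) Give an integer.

Chioma's neighbors: Carol and Mona.
Neighbor pairs that are themselves tied: Chioma–Carol–Mona. Each forms one triangle with Chioma, for 1 in total.

1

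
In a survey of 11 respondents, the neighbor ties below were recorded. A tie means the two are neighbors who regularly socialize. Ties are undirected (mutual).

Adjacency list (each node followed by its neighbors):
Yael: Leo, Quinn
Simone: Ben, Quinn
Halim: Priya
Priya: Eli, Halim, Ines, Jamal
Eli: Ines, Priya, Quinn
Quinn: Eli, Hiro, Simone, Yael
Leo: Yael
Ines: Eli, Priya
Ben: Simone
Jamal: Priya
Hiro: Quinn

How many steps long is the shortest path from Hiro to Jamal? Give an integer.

One shortest route is Hiro – Quinn – Eli – Priya – Jamal, which uses 4 edges, and at distance 3 from Hiro we only reach {Ben, Ines, Leo, Priya}, which does not include Jamal. So d(Hiro,Jamal) = 4.

4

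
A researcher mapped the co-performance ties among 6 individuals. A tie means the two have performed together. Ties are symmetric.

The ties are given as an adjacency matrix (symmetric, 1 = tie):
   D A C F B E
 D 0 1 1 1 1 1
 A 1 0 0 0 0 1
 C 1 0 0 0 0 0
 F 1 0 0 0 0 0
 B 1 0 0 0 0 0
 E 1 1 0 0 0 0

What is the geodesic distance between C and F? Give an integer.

2

One shortest route is C – D – F, which uses 2 edges, and C and F are not directly tied, so nothing shorter exists. So d(C,F) = 2.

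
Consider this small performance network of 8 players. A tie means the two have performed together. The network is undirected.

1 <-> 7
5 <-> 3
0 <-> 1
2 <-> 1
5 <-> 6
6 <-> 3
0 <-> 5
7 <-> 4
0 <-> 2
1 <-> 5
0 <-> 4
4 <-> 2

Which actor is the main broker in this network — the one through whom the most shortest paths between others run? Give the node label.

5

Unnormalized betweenness of each node: 0:29/6, 1:11/2, 2:1/3, 3:0, 4:1, 5:10, 6:0, 7:1/3.
5 has the largest value, 10, making it the main broker — the node through which the most shortest paths run.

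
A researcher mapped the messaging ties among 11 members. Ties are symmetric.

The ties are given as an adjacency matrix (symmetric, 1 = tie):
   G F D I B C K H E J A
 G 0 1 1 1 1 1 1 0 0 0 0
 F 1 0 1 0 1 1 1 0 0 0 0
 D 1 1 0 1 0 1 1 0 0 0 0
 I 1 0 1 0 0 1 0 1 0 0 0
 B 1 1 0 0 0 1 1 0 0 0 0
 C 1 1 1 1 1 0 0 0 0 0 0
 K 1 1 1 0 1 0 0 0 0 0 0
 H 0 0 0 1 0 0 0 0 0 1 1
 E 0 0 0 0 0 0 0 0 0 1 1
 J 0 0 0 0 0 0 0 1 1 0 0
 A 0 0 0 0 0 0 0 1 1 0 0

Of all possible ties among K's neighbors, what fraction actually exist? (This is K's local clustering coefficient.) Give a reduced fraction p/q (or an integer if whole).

K's neighbors: B, D, F, and G (k = 4).
Possible neighbor pairs: C(4,2) = 6. Edges among them: B–F, B–G, D–F, D–G, F–G → e = 5.
Clustering(K) = 5/6.

5/6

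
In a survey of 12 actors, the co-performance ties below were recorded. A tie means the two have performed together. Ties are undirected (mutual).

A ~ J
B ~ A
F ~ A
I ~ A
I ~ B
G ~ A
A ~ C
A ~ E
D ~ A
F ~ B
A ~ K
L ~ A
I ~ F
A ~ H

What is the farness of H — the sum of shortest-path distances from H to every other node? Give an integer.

Distances from H: A:1, B:2, C:2, D:2, E:2, F:2, G:2, I:2, J:2, K:2, L:2.
Sum = 1 + 2 + 2 + 2 + 2 + 2 + 2 + 2 + 2 + 2 + 2 = 21.

21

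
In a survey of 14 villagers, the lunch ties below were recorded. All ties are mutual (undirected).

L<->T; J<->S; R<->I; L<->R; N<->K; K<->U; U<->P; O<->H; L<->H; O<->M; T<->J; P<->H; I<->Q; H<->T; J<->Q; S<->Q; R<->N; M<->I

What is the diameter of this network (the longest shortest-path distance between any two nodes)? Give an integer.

Eccentricity of each node (its greatest distance to any other): H:3, I:4, J:5, K:5, L:3, M:4, N:4, O:4, P:4, Q:5, R:3, S:5, T:4, U:5.
The maximum eccentricity is 5, realized for instance by the pair S–U via S – J – T – H – P – U. So the diameter is 5.

5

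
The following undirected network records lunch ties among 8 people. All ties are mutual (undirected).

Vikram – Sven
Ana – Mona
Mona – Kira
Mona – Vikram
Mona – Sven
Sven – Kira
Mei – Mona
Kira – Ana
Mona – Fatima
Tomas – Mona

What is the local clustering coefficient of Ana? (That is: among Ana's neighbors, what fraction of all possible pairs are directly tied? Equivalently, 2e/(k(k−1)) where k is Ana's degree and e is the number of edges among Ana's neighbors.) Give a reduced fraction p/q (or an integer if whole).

Ana's neighbors: Kira and Mona (k = 2).
Possible neighbor pairs: C(2,2) = 1. Edges among them: Kira–Mona → e = 1.
Clustering(Ana) = 1/1.

1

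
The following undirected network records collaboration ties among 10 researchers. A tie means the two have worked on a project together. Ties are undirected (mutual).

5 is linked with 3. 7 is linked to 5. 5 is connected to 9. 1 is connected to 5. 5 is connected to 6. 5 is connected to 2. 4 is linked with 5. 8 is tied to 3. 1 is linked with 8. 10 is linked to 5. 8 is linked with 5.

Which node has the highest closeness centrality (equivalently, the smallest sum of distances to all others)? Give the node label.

5

Farness (sum of distances to all others) for each node — 1:16, 2:17, 3:16, 4:17, 5:9, 6:17, 7:17, 8:15, 9:17, 10:17.
The smallest farness is 9, for 5, so 5 has the highest closeness.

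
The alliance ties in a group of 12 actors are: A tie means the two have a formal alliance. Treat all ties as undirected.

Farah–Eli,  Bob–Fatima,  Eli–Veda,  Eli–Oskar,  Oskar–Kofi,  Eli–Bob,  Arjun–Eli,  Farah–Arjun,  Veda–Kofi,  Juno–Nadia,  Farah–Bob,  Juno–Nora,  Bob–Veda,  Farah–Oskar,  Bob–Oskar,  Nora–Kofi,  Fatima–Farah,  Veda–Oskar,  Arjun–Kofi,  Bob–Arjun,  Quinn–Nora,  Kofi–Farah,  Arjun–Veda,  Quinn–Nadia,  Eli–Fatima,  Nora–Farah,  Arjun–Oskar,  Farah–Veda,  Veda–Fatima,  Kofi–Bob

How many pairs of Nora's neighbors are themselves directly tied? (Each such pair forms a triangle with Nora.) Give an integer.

1

Nora's neighbors: Farah, Juno, Kofi, and Quinn.
Neighbor pairs that are themselves tied: Nora–Farah–Kofi. Each forms one triangle with Nora, for 1 in total.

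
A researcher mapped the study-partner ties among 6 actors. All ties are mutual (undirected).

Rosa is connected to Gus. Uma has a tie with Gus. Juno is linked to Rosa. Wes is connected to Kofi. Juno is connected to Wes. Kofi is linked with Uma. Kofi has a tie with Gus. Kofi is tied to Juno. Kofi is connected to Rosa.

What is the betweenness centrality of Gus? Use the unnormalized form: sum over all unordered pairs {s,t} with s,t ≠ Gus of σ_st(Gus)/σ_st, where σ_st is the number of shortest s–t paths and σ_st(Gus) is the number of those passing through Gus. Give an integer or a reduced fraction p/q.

Pairs whose geodesics pass through Gus — Uma–Rosa: 1/2.
All other pairs contribute 0.
Summing the contributions gives betweenness(Gus) = 1/2.

1/2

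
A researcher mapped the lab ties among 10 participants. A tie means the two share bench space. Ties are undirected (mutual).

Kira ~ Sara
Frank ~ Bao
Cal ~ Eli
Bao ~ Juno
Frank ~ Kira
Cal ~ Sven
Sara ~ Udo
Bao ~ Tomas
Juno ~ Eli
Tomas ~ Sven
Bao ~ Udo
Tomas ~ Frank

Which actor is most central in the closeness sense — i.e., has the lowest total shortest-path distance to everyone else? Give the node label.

Farness (sum of distances to all others) for each node — Bao:15, Cal:25, Eli:23, Frank:17, Juno:19, Kira:22, Sara:25, Sven:21, Tomas:17, Udo:20.
The smallest farness is 15, for Bao, so Bao has the highest closeness.

Bao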